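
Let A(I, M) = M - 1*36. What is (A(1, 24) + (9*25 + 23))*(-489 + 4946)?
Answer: 1051852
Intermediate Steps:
A(I, M) = -36 + M (A(I, M) = M - 36 = -36 + M)
(A(1, 24) + (9*25 + 23))*(-489 + 4946) = ((-36 + 24) + (9*25 + 23))*(-489 + 4946) = (-12 + (225 + 23))*4457 = (-12 + 248)*4457 = 236*4457 = 1051852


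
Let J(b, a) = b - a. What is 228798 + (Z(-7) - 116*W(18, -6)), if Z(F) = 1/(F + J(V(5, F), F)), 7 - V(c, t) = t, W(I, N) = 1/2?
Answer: 3202361/14 ≈ 2.2874e+5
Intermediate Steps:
W(I, N) = ½
V(c, t) = 7 - t
Z(F) = 1/(7 - F) (Z(F) = 1/(F + ((7 - F) - F)) = 1/(F + (7 - 2*F)) = 1/(7 - F))
228798 + (Z(-7) - 116*W(18, -6)) = 228798 + (1/(7 - 1*(-7)) - 116*½) = 228798 + (1/(7 + 7) - 58) = 228798 + (1/14 - 58) = 228798 - 811/14 = 3202361/14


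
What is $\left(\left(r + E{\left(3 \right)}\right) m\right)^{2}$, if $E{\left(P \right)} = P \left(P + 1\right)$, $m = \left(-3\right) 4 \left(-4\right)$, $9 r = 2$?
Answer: $\frac{3097600}{9} \approx 3.4418 \cdot 10^{5}$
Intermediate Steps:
$r = \frac{2}{9}$ ($r = \frac{1}{9} \cdot 2 = \frac{2}{9} \approx 0.22222$)
$m = 48$ ($m = \left(-12\right) \left(-4\right) = 48$)
$E{\left(P \right)} = P \left(1 + P\right)$
$\left(\left(r + E{\left(3 \right)}\right) m\right)^{2} = \left(\left(\frac{2}{9} + 3 \left(1 + 3\right)\right) 48\right)^{2} = \left(\left(\frac{2}{9} + 3 \cdot 4\right) 48\right)^{2} = \left(\left(\frac{2}{9} + 12\right) 48\right)^{2} = \left(\frac{110}{9} \cdot 48\right)^{2} = \left(\frac{1760}{3}\right)^{2} = \frac{3097600}{9}$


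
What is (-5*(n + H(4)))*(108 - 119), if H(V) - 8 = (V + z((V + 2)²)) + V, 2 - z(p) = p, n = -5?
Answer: -1265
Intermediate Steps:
z(p) = 2 - p
H(V) = 10 - (2 + V)² + 2*V (H(V) = 8 + ((V + (2 - (V + 2)²)) + V) = 8 + ((V + (2 - (2 + V)²)) + V) = 8 + ((2 + V - (2 + V)²) + V) = 8 + (2 - (2 + V)² + 2*V) = 10 - (2 + V)² + 2*V)
(-5*(n + H(4)))*(108 - 119) = (-5*(-5 + (6 - 1*4² - 2*4)))*(108 - 119) = -5*(-5 + (6 - 1*16 - 8))*(-11) = -5*(-5 + (6 - 16 - 8))*(-11) = -5*(-5 - 18)*(-11) = -5*(-23)*(-11) = 115*(-11) = -1265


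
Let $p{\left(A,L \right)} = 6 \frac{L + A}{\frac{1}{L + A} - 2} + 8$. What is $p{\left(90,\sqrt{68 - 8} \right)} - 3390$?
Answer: $- \frac{116185222}{31801} - \frac{190800 \sqrt{15}}{31801} \approx -3676.7$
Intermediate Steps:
$p{\left(A,L \right)} = 8 + \frac{6 \left(A + L\right)}{-2 + \frac{1}{A + L}}$ ($p{\left(A,L \right)} = 6 \frac{A + L}{\frac{1}{A + L} - 2} + 8 = 6 \frac{A + L}{-2 + \frac{1}{A + L}} + 8 = \frac{6 \left(A + L\right)}{-2 + \frac{1}{A + L}} + 8 = 8 + \frac{6 \left(A + L\right)}{-2 + \frac{1}{A + L}}$)
$p{\left(90,\sqrt{68 - 8} \right)} - 3390 = \frac{2 \left(-4 - 3 \left(90 + \sqrt{68 - 8}\right)^{2} + 8 \cdot 90 + 8 \sqrt{68 - 8}\right)}{-1 + 2 \cdot 90 + 2 \sqrt{68 - 8}} - 3390 = \frac{2 \left(-4 - 3 \left(90 + \sqrt{60}\right)^{2} + 720 + 8 \sqrt{60}\right)}{-1 + 180 + 2 \sqrt{60}} - 3390 = \frac{2 \left(-4 - 3 \left(90 + 2 \sqrt{15}\right)^{2} + 720 + 8 \cdot 2 \sqrt{15}\right)}{-1 + 180 + 2 \cdot 2 \sqrt{15}} - 3390 = \frac{2 \left(-4 - 3 \left(90 + 2 \sqrt{15}\right)^{2} + 720 + 16 \sqrt{15}\right)}{-1 + 180 + 4 \sqrt{15}} - 3390 = \frac{2 \left(716 - 3 \left(90 + 2 \sqrt{15}\right)^{2} + 16 \sqrt{15}\right)}{179 + 4 \sqrt{15}} - 3390 = -3390 + \frac{2 \left(716 - 3 \left(90 + 2 \sqrt{15}\right)^{2} + 16 \sqrt{15}\right)}{179 + 4 \sqrt{15}}$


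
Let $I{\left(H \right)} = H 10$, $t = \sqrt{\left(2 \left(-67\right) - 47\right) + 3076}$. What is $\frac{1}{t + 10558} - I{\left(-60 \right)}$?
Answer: $\frac{66881091958}{111468469} - \frac{\sqrt{2895}}{111468469} \approx 600.0$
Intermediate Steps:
$t = \sqrt{2895}$ ($t = \sqrt{\left(-134 - 47\right) + 3076} = \sqrt{-181 + 3076} = \sqrt{2895} \approx 53.805$)
$I{\left(H \right)} = 10 H$
$\frac{1}{t + 10558} - I{\left(-60 \right)} = \frac{1}{\sqrt{2895} + 10558} - 10 \left(-60\right) = \frac{1}{10558 + \sqrt{2895}} - -600 = \frac{1}{10558 + \sqrt{2895}} + 600 = 600 + \frac{1}{10558 + \sqrt{2895}}$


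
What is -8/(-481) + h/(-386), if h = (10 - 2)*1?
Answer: -380/92833 ≈ -0.0040934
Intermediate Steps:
h = 8 (h = 8*1 = 8)
-8/(-481) + h/(-386) = -8/(-481) + 8/(-386) = -8*(-1/481) + 8*(-1/386) = 8/481 - 4/193 = -380/92833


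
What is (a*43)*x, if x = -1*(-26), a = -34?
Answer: -38012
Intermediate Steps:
x = 26
(a*43)*x = -34*43*26 = -1462*26 = -38012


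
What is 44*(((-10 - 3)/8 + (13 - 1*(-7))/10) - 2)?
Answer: -143/2 ≈ -71.500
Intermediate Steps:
44*(((-10 - 3)/8 + (13 - 1*(-7))/10) - 2) = 44*((-13*⅛ + (13 + 7)*(⅒)) - 2) = 44*((-13/8 + 20*(⅒)) - 2) = 44*((-13/8 + 2) - 2) = 44*(3/8 - 2) = 44*(-13/8) = -143/2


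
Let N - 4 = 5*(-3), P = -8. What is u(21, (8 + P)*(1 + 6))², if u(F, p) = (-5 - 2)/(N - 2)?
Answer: 49/169 ≈ 0.28994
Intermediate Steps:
N = -11 (N = 4 + 5*(-3) = 4 - 15 = -11)
u(F, p) = 7/13 (u(F, p) = (-5 - 2)/(-11 - 2) = -7/(-13) = -7*(-1/13) = 7/13)
u(21, (8 + P)*(1 + 6))² = (7/13)² = 49/169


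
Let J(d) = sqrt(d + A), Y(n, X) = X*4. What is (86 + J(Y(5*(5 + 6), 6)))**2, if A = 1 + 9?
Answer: (86 + sqrt(34))**2 ≈ 8432.9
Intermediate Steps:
A = 10
Y(n, X) = 4*X
J(d) = sqrt(10 + d) (J(d) = sqrt(d + 10) = sqrt(10 + d))
(86 + J(Y(5*(5 + 6), 6)))**2 = (86 + sqrt(10 + 4*6))**2 = (86 + sqrt(10 + 24))**2 = (86 + sqrt(34))**2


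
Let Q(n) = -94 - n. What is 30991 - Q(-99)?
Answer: 30986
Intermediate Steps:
30991 - Q(-99) = 30991 - (-94 - 1*(-99)) = 30991 - (-94 + 99) = 30991 - 1*5 = 30991 - 5 = 30986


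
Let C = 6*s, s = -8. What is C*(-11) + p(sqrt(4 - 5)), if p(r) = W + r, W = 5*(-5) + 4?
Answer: 507 + I ≈ 507.0 + 1.0*I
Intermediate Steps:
W = -21 (W = -25 + 4 = -21)
C = -48 (C = 6*(-8) = -48)
p(r) = -21 + r
C*(-11) + p(sqrt(4 - 5)) = -48*(-11) + (-21 + sqrt(4 - 5)) = 528 + (-21 + sqrt(-1)) = 528 + (-21 + I) = 507 + I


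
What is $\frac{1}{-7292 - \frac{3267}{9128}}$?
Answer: $- \frac{9128}{66564643} \approx -0.00013713$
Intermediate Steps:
$\frac{1}{-7292 - \frac{3267}{9128}} = \frac{1}{- \frac{66564643}{9128}} = - \frac{9128}{66564643}$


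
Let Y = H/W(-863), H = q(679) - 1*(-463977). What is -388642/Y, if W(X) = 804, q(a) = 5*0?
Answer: -104156056/154659 ≈ -673.46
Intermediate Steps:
q(a) = 0
H = 463977 (H = 0 - 1*(-463977) = 0 + 463977 = 463977)
Y = 154659/268 (Y = 463977/804 = 463977*(1/804) = 154659/268 ≈ 577.09)
-388642/Y = -388642/154659/268 = -388642*268/154659 = -104156056/154659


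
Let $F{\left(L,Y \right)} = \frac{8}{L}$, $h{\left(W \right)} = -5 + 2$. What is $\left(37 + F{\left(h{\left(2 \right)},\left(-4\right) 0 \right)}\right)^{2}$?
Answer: $\frac{10609}{9} \approx 1178.8$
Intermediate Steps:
$h{\left(W \right)} = -3$
$\left(37 + F{\left(h{\left(2 \right)},\left(-4\right) 0 \right)}\right)^{2} = \left(37 + \frac{8}{-3}\right)^{2} = \left(37 + 8 \left(- \frac{1}{3}\right)\right)^{2} = \left(37 - \frac{8}{3}\right)^{2} = \left(\frac{103}{3}\right)^{2} = \frac{10609}{9}$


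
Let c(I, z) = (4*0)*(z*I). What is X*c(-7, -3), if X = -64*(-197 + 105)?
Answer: 0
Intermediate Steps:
X = 5888 (X = -64*(-92) = 5888)
c(I, z) = 0 (c(I, z) = 0*(I*z) = 0)
X*c(-7, -3) = 5888*0 = 0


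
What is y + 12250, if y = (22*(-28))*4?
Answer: 9786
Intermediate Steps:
y = -2464 (y = -616*4 = -2464)
y + 12250 = -2464 + 12250 = 9786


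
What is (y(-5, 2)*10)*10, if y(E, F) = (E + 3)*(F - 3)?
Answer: 200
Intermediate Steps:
y(E, F) = (-3 + F)*(3 + E) (y(E, F) = (3 + E)*(-3 + F) = (-3 + F)*(3 + E))
(y(-5, 2)*10)*10 = ((-9 - 3*(-5) + 3*2 - 5*2)*10)*10 = ((-9 + 15 + 6 - 10)*10)*10 = (2*10)*10 = 20*10 = 200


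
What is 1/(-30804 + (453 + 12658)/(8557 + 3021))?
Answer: -1654/50947943 ≈ -3.2465e-5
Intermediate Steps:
1/(-30804 + (453 + 12658)/(8557 + 3021)) = 1/(-30804 + 13111/11578) = 1/(-30804 + 13111*(1/11578)) = 1/(-30804 + 1873/1654) = 1/(-50947943/1654) = -1654/50947943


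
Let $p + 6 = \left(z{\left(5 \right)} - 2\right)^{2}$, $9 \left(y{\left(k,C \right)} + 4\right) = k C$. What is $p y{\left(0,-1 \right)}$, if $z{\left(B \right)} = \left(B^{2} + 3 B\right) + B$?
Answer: $-7372$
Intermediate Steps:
$z{\left(B \right)} = B^{2} + 4 B$
$y{\left(k,C \right)} = -4 + \frac{C k}{9}$ ($y{\left(k,C \right)} = -4 + \frac{k C}{9} = -4 + \frac{C k}{9}$)
$p = 1843$ ($p = -6 + \left(5 \left(4 + 5\right) - 2\right)^{2} = -6 + \left(5 \cdot 9 - 2\right)^{2} = -6 + \left(45 - 2\right)^{2} = -6 + 43^{2} = -6 + 1849 = 1843$)
$p y{\left(0,-1 \right)} = 1843 \left(-4 + \frac{1}{9} \left(-1\right) 0\right) = 1843 \left(-4 + 0\right) = 1843 \left(-4\right) = -7372$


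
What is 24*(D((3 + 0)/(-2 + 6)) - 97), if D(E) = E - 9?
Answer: -2526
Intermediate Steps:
D(E) = -9 + E
24*(D((3 + 0)/(-2 + 6)) - 97) = 24*((-9 + (3 + 0)/(-2 + 6)) - 97) = 24*((-9 + 3/4) - 97) = 24*(-33/4 - 97) = 24*(-421/4) = -2526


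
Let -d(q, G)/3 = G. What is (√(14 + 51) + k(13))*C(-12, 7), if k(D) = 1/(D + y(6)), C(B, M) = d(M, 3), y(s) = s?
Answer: -9/19 - 9*√65 ≈ -73.034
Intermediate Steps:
d(q, G) = -3*G
C(B, M) = -9 (C(B, M) = -3*3 = -9)
k(D) = 1/(6 + D) (k(D) = 1/(D + 6) = 1/(6 + D))
(√(14 + 51) + k(13))*C(-12, 7) = (√(14 + 51) + 1/(6 + 13))*(-9) = (√65 + 1/19)*(-9) = (1/19 + √65)*(-9) = -9/19 - 9*√65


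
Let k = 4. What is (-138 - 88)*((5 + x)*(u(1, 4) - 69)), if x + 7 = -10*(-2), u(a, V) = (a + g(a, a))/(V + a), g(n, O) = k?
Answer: 276624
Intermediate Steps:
g(n, O) = 4
u(a, V) = (4 + a)/(V + a) (u(a, V) = (a + 4)/(V + a) = (4 + a)/(V + a))
x = 13 (x = -7 - 10*(-2) = -7 + 20 = 13)
(-138 - 88)*((5 + x)*(u(1, 4) - 69)) = (-138 - 88)*((5 + 13)*((4 + 1)/(4 + 1) - 69)) = -4068*(5/5 - 69) = -4068*((⅕)*5 - 69) = -4068*(1 - 69) = -4068*(-68) = -226*(-1224) = 276624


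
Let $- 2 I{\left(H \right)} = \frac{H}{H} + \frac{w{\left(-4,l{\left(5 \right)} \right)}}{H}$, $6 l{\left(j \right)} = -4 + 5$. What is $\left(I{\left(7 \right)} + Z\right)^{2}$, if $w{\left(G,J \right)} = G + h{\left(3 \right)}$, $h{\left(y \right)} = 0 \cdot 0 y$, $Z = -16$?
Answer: $\frac{51529}{196} \approx 262.9$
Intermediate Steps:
$l{\left(j \right)} = \frac{1}{6}$ ($l{\left(j \right)} = \frac{-4 + 5}{6} = \frac{1}{6} \cdot 1 = \frac{1}{6}$)
$h{\left(y \right)} = 0$ ($h{\left(y \right)} = 0 y = 0$)
$w{\left(G,J \right)} = G$ ($w{\left(G,J \right)} = G + 0 = G$)
$I{\left(H \right)} = - \frac{1}{2} + \frac{2}{H}$ ($I{\left(H \right)} = - \frac{\frac{H}{H} - \frac{4}{H}}{2} = - \frac{1 - \frac{4}{H}}{2} = - \frac{1}{2} + \frac{2}{H}$)
$\left(I{\left(7 \right)} + Z\right)^{2} = \left(\frac{4 - 7}{2 \cdot 7} - 16\right)^{2} = \left(\frac{1}{2} \cdot \frac{1}{7} \left(4 - 7\right) - 16\right)^{2} = \left(\frac{1}{2} \cdot \frac{1}{7} \left(-3\right) - 16\right)^{2} = \left(- \frac{3}{14} - 16\right)^{2} = \left(- \frac{227}{14}\right)^{2} = \frac{51529}{196}$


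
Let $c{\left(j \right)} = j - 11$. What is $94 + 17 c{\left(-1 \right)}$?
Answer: $-110$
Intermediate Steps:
$c{\left(j \right)} = -11 + j$
$94 + 17 c{\left(-1 \right)} = 94 + 17 \left(-11 - 1\right) = 94 + 17 \left(-12\right) = 94 - 204 = -110$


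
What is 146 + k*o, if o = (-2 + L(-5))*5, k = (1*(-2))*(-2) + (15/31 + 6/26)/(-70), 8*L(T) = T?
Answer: 75469/806 ≈ 93.634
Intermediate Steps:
L(T) = T/8
k = 56276/14105 (k = -2*(-2) + (15*(1/31) + 6*(1/26))*(-1/70) = 4 + (15/31 + 3/13)*(-1/70) = 4 + (288/403)*(-1/70) = 4 - 144/14105 = 56276/14105 ≈ 3.9898)
o = -105/8 (o = (-2 + (⅛)*(-5))*5 = (-2 - 5/8)*5 = -21/8*5 = -105/8 ≈ -13.125)
146 + k*o = 146 + (56276/14105)*(-105/8) = 146 - 42207/806 = 75469/806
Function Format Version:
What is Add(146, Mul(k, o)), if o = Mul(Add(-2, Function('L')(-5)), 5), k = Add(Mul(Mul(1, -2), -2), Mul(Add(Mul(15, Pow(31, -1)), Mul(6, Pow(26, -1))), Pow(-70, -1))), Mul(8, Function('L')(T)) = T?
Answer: Rational(75469, 806) ≈ 93.634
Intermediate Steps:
Function('L')(T) = Mul(Rational(1, 8), T)
k = Rational(56276, 14105) (k = Add(Mul(-2, -2), Mul(Add(Mul(15, Rational(1, 31)), Mul(6, Rational(1, 26))), Rational(-1, 70))) = Add(4, Mul(Add(Rational(15, 31), Rational(3, 13)), Rational(-1, 70))) = Add(4, Mul(Rational(288, 403), Rational(-1, 70))) = Add(4, Rational(-144, 14105)) = Rational(56276, 14105) ≈ 3.9898)
o = Rational(-105, 8) (o = Mul(Add(-2, Mul(Rational(1, 8), -5)), 5) = Mul(Add(-2, Rational(-5, 8)), 5) = Mul(Rational(-21, 8), 5) = Rational(-105, 8) ≈ -13.125)
Add(146, Mul(k, o)) = Add(146, Mul(Rational(56276, 14105), Rational(-105, 8))) = Add(146, Rational(-42207, 806)) = Rational(75469, 806)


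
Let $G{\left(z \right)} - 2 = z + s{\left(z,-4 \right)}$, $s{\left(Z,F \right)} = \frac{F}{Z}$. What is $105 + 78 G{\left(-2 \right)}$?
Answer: $261$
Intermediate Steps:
$G{\left(z \right)} = 2 + z - \frac{4}{z}$ ($G{\left(z \right)} = 2 + \left(z - \frac{4}{z}\right) = 2 + z - \frac{4}{z}$)
$105 + 78 G{\left(-2 \right)} = 105 + 78 \left(2 - 2 - \frac{4}{-2}\right) = 105 + 78 \left(2 - 2 - -2\right) = 105 + 78 \left(2 - 2 + 2\right) = 105 + 78 \cdot 2 = 105 + 156 = 261$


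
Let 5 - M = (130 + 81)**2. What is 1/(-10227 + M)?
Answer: -1/54743 ≈ -1.8267e-5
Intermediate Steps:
M = -44516 (M = 5 - (130 + 81)**2 = 5 - 1*211**2 = 5 - 1*44521 = 5 - 44521 = -44516)
1/(-10227 + M) = 1/(-10227 - 44516) = 1/(-54743) = -1/54743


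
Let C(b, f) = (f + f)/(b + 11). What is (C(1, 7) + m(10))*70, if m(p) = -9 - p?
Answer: -3745/3 ≈ -1248.3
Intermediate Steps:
C(b, f) = 2*f/(11 + b) (C(b, f) = (2*f)/(11 + b) = 2*f/(11 + b))
(C(1, 7) + m(10))*70 = (2*7/(11 + 1) + (-9 - 1*10))*70 = (2*7/12 + (-9 - 10))*70 = (2*7*(1/12) - 19)*70 = (7/6 - 19)*70 = -107/6*70 = -3745/3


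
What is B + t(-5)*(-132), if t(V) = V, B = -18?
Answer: 642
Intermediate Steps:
B + t(-5)*(-132) = -18 - 5*(-132) = -18 + 660 = 642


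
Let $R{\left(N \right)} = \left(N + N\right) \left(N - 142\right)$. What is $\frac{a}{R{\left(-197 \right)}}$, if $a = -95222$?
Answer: $- \frac{47611}{66783} \approx -0.71292$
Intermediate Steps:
$R{\left(N \right)} = 2 N \left(-142 + N\right)$
$\frac{a}{R{\left(-197 \right)}} = - \frac{95222}{2 \left(-197\right) \left(-142 - 197\right)} = - \frac{95222}{2 \left(-197\right) \left(-339\right)} = - \frac{95222}{133566} = \left(-95222\right) \frac{1}{133566} = - \frac{47611}{66783}$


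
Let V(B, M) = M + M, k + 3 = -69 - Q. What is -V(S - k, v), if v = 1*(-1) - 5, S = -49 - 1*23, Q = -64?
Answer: 12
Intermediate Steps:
S = -72 (S = -49 - 23 = -72)
v = -6 (v = -1 - 5 = -6)
k = -8 (k = -3 + (-69 - 1*(-64)) = -3 + (-69 + 64) = -3 - 5 = -8)
V(B, M) = 2*M
-V(S - k, v) = -2*(-6) = -1*(-12) = 12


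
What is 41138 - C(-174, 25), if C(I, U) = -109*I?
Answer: 22172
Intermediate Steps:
41138 - C(-174, 25) = 41138 - (-109)*(-174) = 41138 - 1*18966 = 41138 - 18966 = 22172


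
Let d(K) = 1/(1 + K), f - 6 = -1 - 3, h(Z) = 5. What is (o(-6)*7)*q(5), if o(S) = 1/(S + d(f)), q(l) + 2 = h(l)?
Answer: -63/17 ≈ -3.7059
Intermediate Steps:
f = 2 (f = 6 + (-1 - 3) = 6 - 4 = 2)
q(l) = 3 (q(l) = -2 + 5 = 3)
o(S) = 1/(⅓ + S) (o(S) = 1/(S + 1/(1 + 2)) = 1/(S + 1/3) = 1/(S + ⅓) = 1/(⅓ + S))
(o(-6)*7)*q(5) = ((3/(1 + 3*(-6)))*7)*3 = ((3/(1 - 18))*7)*3 = ((3/(-17))*7)*3 = ((3*(-1/17))*7)*3 = -3/17*7*3 = -21/17*3 = -63/17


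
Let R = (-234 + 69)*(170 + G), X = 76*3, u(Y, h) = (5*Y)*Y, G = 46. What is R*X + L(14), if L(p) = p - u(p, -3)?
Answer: -8126886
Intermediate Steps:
u(Y, h) = 5*Y**2
L(p) = p - 5*p**2
X = 228
R = -35640 (R = (-234 + 69)*(170 + 46) = -165*216 = -35640)
R*X + L(14) = -35640*228 + 14*(1 - 5*14) = -8125920 + 14*(1 - 70) = -8125920 + 14*(-69) = -8125920 - 966 = -8126886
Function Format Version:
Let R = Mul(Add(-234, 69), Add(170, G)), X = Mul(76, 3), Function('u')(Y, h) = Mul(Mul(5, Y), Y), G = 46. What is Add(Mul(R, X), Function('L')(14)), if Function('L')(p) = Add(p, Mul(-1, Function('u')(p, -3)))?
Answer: -8126886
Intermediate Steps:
Function('u')(Y, h) = Mul(5, Pow(Y, 2))
Function('L')(p) = Add(p, Mul(-5, Pow(p, 2))) (Function('L')(p) = Add(p, Mul(-1, Mul(5, Pow(p, 2)))) = Add(p, Mul(-5, Pow(p, 2))))
X = 228
R = -35640 (R = Mul(Add(-234, 69), Add(170, 46)) = Mul(-165, 216) = -35640)
Add(Mul(R, X), Function('L')(14)) = Add(Mul(-35640, 228), Mul(14, Add(1, Mul(-5, 14)))) = Add(-8125920, Mul(14, Add(1, -70))) = Add(-8125920, Mul(14, -69)) = Add(-8125920, -966) = -8126886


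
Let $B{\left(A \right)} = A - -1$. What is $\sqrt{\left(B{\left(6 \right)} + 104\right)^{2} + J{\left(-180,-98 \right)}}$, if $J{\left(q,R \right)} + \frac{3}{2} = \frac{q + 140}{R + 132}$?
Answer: $\frac{\sqrt{14239982}}{34} \approx 110.99$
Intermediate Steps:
$B{\left(A \right)} = 1 + A$ ($B{\left(A \right)} = A + 1 = 1 + A$)
$J{\left(q,R \right)} = - \frac{3}{2} + \frac{140 + q}{132 + R}$ ($J{\left(q,R \right)} = - \frac{3}{2} + \frac{q + 140}{R + 132} = - \frac{3}{2} + \frac{140 + q}{132 + R}$)
$\sqrt{\left(B{\left(6 \right)} + 104\right)^{2} + J{\left(-180,-98 \right)}} = \sqrt{\left(\left(1 + 6\right) + 104\right)^{2} + \frac{-58 - 180 - -147}{132 - 98}} = \sqrt{\left(7 + 104\right)^{2} + \frac{-58 - 180 + 147}{34}} = \sqrt{111^{2} + \frac{1}{34} \left(-91\right)} = \sqrt{12321 - \frac{91}{34}} = \sqrt{\frac{418823}{34}} = \frac{\sqrt{14239982}}{34}$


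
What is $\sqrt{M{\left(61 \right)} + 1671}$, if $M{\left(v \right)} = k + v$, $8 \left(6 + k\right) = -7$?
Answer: $\frac{\sqrt{27602}}{4} \approx 41.535$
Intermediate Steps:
$k = - \frac{55}{8}$ ($k = -6 + \frac{1}{8} \left(-7\right) = -6 - \frac{7}{8} = - \frac{55}{8} \approx -6.875$)
$M{\left(v \right)} = - \frac{55}{8} + v$
$\sqrt{M{\left(61 \right)} + 1671} = \sqrt{\left(- \frac{55}{8} + 61\right) + 1671} = \sqrt{\frac{433}{8} + 1671} = \sqrt{\frac{13801}{8}} = \frac{\sqrt{27602}}{4}$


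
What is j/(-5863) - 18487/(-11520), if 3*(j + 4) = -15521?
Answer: 168036001/67541760 ≈ 2.4879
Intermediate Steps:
j = -15533/3 (j = -4 + (⅓)*(-15521) = -4 - 15521/3 = -15533/3 ≈ -5177.7)
j/(-5863) - 18487/(-11520) = -15533/3/(-5863) - 18487/(-11520) = -15533/3*(-1/5863) - 18487*(-1/11520) = 15533/17589 + 18487/11520 = 168036001/67541760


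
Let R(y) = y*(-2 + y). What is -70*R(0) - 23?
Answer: -23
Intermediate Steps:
-70*R(0) - 23 = -0*(-2 + 0) - 23 = -0*(-2) - 23 = -70*0 - 23 = 0 - 23 = -23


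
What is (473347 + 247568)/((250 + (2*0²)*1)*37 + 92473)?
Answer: 720915/101723 ≈ 7.0870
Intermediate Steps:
(473347 + 247568)/((250 + (2*0²)*1)*37 + 92473) = 720915/((250 + (2*0)*1)*37 + 92473) = 720915/((250 + 0*1)*37 + 92473) = 720915/((250 + 0)*37 + 92473) = 720915/(250*37 + 92473) = 720915/(9250 + 92473) = 720915/101723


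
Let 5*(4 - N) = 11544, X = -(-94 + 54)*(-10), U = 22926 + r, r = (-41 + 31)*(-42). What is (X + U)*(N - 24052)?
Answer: -3023915664/5 ≈ -6.0478e+8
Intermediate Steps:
r = 420 (r = -10*(-42) = 420)
U = 23346 (U = 22926 + 420 = 23346)
X = -400 (X = -(-40)*(-10) = -1*400 = -400)
N = -11524/5 (N = 4 - ⅕*11544 = 4 - 11544/5 = -11524/5 ≈ -2304.8)
(X + U)*(N - 24052) = (-400 + 23346)*(-11524/5 - 24052) = 22946*(-131784/5) = -3023915664/5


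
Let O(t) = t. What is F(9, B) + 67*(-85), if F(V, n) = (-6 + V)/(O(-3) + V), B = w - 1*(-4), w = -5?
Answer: -11389/2 ≈ -5694.5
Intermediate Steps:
B = -1 (B = -5 - 1*(-4) = -5 + 4 = -1)
F(V, n) = (-6 + V)/(-3 + V)
F(9, B) + 67*(-85) = (-6 + 9)/(-3 + 9) + 67*(-85) = 3/6 - 5695 = (⅙)*3 - 5695 = ½ - 5695 = -11389/2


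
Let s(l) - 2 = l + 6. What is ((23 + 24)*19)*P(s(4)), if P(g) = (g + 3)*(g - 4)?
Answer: 107160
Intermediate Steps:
s(l) = 8 + l (s(l) = 2 + (l + 6) = 2 + (6 + l) = 8 + l)
P(g) = (-4 + g)*(3 + g) (P(g) = (3 + g)*(-4 + g) = (-4 + g)*(3 + g))
((23 + 24)*19)*P(s(4)) = ((23 + 24)*19)*(-12 + (8 + 4)**2 - (8 + 4)) = (47*19)*(-12 + 12**2 - 1*12) = 893*(-12 + 144 - 12) = 893*120 = 107160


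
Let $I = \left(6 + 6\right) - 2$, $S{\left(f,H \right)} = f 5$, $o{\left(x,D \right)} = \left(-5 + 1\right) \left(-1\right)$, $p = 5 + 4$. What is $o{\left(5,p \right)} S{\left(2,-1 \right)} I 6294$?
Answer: $2517600$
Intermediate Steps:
$p = 9$
$o{\left(x,D \right)} = 4$ ($o{\left(x,D \right)} = \left(-4\right) \left(-1\right) = 4$)
$S{\left(f,H \right)} = 5 f$
$I = 10$ ($I = 12 - 2 = 10$)
$o{\left(5,p \right)} S{\left(2,-1 \right)} I 6294 = 4 \cdot 5 \cdot 2 \cdot 10 \cdot 6294 = 4 \cdot 10 \cdot 10 \cdot 6294 = 40 \cdot 10 \cdot 6294 = 400 \cdot 6294 = 2517600$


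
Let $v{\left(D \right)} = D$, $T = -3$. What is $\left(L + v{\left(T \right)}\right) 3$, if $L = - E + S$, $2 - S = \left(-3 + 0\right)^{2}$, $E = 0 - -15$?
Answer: $-75$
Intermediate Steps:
$E = 15$ ($E = 0 + 15 = 15$)
$S = -7$ ($S = 2 - \left(-3 + 0\right)^{2} = 2 - \left(-3\right)^{2} = 2 - 9 = -7$)
$L = -22$ ($L = \left(-1\right) 15 - 7 = -15 - 7 = -22$)
$\left(L + v{\left(T \right)}\right) 3 = \left(-22 - 3\right) 3 = \left(-25\right) 3 = -75$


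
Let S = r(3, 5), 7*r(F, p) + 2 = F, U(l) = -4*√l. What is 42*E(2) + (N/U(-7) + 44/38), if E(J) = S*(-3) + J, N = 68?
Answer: 1276/19 + 17*I*√7/7 ≈ 67.158 + 6.4254*I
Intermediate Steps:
r(F, p) = -2/7 + F/7
S = ⅐ (S = -2/7 + (⅐)*3 = -2/7 + 3/7 = ⅐ ≈ 0.14286)
E(J) = -3/7 + J (E(J) = (⅐)*(-3) + J = -3/7 + J)
42*E(2) + (N/U(-7) + 44/38) = 42*(-3/7 + 2) + (68/((-4*I*√7)) + 44/38) = 42*(11/7) + (68/((-4*I*√7)) + 44*(1/38)) = 66 + (68/((-4*I*√7)) + 22/19) = 66 + (68*(I*√7/28) + 22/19) = 66 + (17*I*√7/7 + 22/19) = 66 + (22/19 + 17*I*√7/7) = 1276/19 + 17*I*√7/7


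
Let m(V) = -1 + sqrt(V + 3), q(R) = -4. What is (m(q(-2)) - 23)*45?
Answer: -1080 + 45*I ≈ -1080.0 + 45.0*I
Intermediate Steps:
m(V) = -1 + sqrt(3 + V)
(m(q(-2)) - 23)*45 = ((-1 + sqrt(3 - 4)) - 23)*45 = ((-1 + sqrt(-1)) - 23)*45 = ((-1 + I) - 23)*45 = (-24 + I)*45 = -1080 + 45*I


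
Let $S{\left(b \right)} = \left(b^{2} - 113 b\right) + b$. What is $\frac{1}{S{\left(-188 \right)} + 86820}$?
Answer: $\frac{1}{143220} \approx 6.9823 \cdot 10^{-6}$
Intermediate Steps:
$S{\left(b \right)} = b^{2} - 112 b$
$\frac{1}{S{\left(-188 \right)} + 86820} = \frac{1}{- 188 \left(-112 - 188\right) + 86820} = \frac{1}{\left(-188\right) \left(-300\right) + 86820} = \frac{1}{56400 + 86820} = \frac{1}{143220}$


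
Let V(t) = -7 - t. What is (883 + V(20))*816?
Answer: 698496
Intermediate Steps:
(883 + V(20))*816 = (883 + (-7 - 1*20))*816 = (883 + (-7 - 20))*816 = (883 - 27)*816 = 856*816 = 698496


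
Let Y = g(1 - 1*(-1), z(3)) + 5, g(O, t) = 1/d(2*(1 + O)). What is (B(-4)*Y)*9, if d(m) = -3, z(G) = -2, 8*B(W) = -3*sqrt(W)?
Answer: -63*I/2 ≈ -31.5*I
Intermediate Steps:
B(W) = -3*sqrt(W)/8 (B(W) = (-3*sqrt(W))/8 = -3*sqrt(W)/8)
g(O, t) = -1/3 (g(O, t) = 1/(-3) = -1/3)
Y = 14/3 (Y = -1/3 + 5 = 14/3 ≈ 4.6667)
(B(-4)*Y)*9 = (-3*I/4*(14/3))*9 = -7*I/2*9 = -63*I/2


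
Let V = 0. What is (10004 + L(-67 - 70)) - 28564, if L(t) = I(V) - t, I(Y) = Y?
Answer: -18423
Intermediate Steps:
L(t) = -t (L(t) = 0 - t = -t)
(10004 + L(-67 - 70)) - 28564 = (10004 - (-67 - 70)) - 28564 = (10004 - 1*(-137)) - 28564 = (10004 + 137) - 28564 = 10141 - 28564 = -18423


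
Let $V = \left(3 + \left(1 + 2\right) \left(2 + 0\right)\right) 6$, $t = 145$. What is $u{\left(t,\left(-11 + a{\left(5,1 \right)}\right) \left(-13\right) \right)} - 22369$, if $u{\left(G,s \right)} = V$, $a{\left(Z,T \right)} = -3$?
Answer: $-22315$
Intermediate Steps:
$V = 54$ ($V = \left(3 + 3 \cdot 2\right) 6 = \left(3 + 6\right) 6 = 9 \cdot 6 = 54$)
$u{\left(G,s \right)} = 54$
$u{\left(t,\left(-11 + a{\left(5,1 \right)}\right) \left(-13\right) \right)} - 22369 = 54 - 22369 = -22315$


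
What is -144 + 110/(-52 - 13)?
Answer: -1894/13 ≈ -145.69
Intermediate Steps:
-144 + 110/(-52 - 13) = -144 + 110/(-65) = -144 + 110*(-1/65) = -144 - 22/13 = -1894/13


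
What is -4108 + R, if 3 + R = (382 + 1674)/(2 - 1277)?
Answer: -5243581/1275 ≈ -4112.6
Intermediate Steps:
R = -5881/1275 (R = -3 + (382 + 1674)/(2 - 1277) = -3 + 2056/(-1275) = -3 + 2056*(-1/1275) = -3 - 2056/1275 = -5881/1275 ≈ -4.6125)
-4108 + R = -4108 - 5881/1275 = -5243581/1275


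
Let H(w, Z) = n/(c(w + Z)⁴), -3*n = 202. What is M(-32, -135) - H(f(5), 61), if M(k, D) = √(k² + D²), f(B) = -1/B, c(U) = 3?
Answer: 202/243 + √19249 ≈ 139.57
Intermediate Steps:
n = -202/3 (n = -⅓*202 = -202/3 ≈ -67.333)
M(k, D) = √(D² + k²)
H(w, Z) = -202/243 (H(w, Z) = -202/(3*(3⁴)) = -202/3/81 = -202/3*1/81 = -202/243)
M(-32, -135) - H(f(5), 61) = √((-135)² + (-32)²) - 1*(-202/243) = √(18225 + 1024) + 202/243 = √19249 + 202/243 = 202/243 + √19249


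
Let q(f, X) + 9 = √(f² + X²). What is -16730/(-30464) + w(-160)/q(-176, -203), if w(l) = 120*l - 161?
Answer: -36625193/19612288 - 19361*√72185/72104 ≈ -74.010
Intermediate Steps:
w(l) = -161 + 120*l
q(f, X) = -9 + √(X² + f²) (q(f, X) = -9 + √(f² + X²) = -9 + √(X² + f²))
-16730/(-30464) + w(-160)/q(-176, -203) = -16730/(-30464) + (-161 + 120*(-160))/(-9 + √((-203)² + (-176)²)) = -16730*(-1/30464) + (-161 - 19200)/(-9 + √(41209 + 30976)) = 1195/2176 - 19361/(-9 + √72185)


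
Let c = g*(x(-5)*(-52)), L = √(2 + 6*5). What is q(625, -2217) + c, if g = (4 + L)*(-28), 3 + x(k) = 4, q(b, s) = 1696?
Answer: 7520 + 5824*√2 ≈ 15756.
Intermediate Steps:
L = 4*√2 (L = √(2 + 30) = √32 = 4*√2 ≈ 5.6569)
x(k) = 1 (x(k) = -3 + 4 = 1)
g = -112 - 112*√2 (g = (4 + 4*√2)*(-28) = -112 - 112*√2 ≈ -270.39)
c = 5824 + 5824*√2 (c = (-112 - 112*√2)*(1*(-52)) = (-112 - 112*√2)*(-52) = 5824 + 5824*√2 ≈ 14060.)
q(625, -2217) + c = 1696 + (5824 + 5824*√2) = 7520 + 5824*√2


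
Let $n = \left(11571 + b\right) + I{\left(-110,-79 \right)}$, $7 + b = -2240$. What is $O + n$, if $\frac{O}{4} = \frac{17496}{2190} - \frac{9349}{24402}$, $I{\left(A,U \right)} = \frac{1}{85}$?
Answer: $\frac{708198160891}{75707205} \approx 9354.4$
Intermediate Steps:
$I{\left(A,U \right)} = \frac{1}{85}$
$b = -2247$ ($b = -7 - 2240 = -2247$)
$O = \frac{135487694}{4453365}$ ($O = 4 \left(\frac{17496}{2190} - \frac{9349}{24402}\right) = 4 \left(17496 \cdot \frac{1}{2190} - \frac{9349}{24402}\right) = 4 \left(\frac{2916}{365} - \frac{9349}{24402}\right) = 4 \cdot \frac{67743847}{8906730} = \frac{135487694}{4453365} \approx 30.424$)
$n = \frac{792541}{85}$ ($n = \left(11571 - 2247\right) + \frac{1}{85} = 9324 + \frac{1}{85} = \frac{792541}{85} \approx 9324.0$)
$O + n = \frac{135487694}{4453365} + \frac{792541}{85} = \frac{708198160891}{75707205}$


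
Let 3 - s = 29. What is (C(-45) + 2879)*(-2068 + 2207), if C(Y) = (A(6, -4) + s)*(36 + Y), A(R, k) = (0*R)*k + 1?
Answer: 431456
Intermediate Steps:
s = -26 (s = 3 - 1*29 = 3 - 29 = -26)
A(R, k) = 1 (A(R, k) = 0*k + 1 = 0 + 1 = 1)
C(Y) = -900 - 25*Y (C(Y) = (1 - 26)*(36 + Y) = -25*(36 + Y) = -900 - 25*Y)
(C(-45) + 2879)*(-2068 + 2207) = ((-900 - 25*(-45)) + 2879)*(-2068 + 2207) = ((-900 + 1125) + 2879)*139 = (225 + 2879)*139 = 3104*139 = 431456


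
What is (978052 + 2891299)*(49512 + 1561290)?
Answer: 6232758329502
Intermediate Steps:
(978052 + 2891299)*(49512 + 1561290) = 3869351*1610802 = 6232758329502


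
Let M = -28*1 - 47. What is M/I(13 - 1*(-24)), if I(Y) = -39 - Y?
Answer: 75/76 ≈ 0.98684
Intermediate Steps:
M = -75 (M = -28 - 47 = -75)
M/I(13 - 1*(-24)) = -75/(-39 - (13 - 1*(-24))) = -75/(-39 - (13 + 24)) = -75/(-39 - 1*37) = -75/(-39 - 37) = -75/(-76) = -75*(-1/76) = 75/76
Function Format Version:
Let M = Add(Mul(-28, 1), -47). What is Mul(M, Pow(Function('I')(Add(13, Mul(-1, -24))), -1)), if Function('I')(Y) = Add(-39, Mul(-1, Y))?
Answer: Rational(75, 76) ≈ 0.98684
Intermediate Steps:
M = -75 (M = Add(-28, -47) = -75)
Mul(M, Pow(Function('I')(Add(13, Mul(-1, -24))), -1)) = Mul(-75, Pow(Add(-39, Mul(-1, Add(13, Mul(-1, -24)))), -1)) = Mul(-75, Pow(Add(-39, Mul(-1, Add(13, 24))), -1)) = Mul(-75, Pow(Add(-39, Mul(-1, 37)), -1)) = Mul(-75, Pow(Add(-39, -37), -1)) = Mul(-75, Pow(-76, -1)) = Mul(-75, Rational(-1, 76)) = Rational(75, 76)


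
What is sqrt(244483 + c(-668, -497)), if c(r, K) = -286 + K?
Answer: 10*sqrt(2437) ≈ 493.66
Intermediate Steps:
sqrt(244483 + c(-668, -497)) = sqrt(244483 + (-286 - 497)) = sqrt(244483 - 783) = sqrt(243700) = 10*sqrt(2437)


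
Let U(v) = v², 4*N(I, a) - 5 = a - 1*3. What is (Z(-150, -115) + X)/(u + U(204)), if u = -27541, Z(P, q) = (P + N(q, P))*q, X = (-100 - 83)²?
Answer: 54994/14075 ≈ 3.9072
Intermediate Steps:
N(I, a) = ½ + a/4 (N(I, a) = 5/4 + (a - 1*3)/4 = 5/4 + (a - 3)/4 = 5/4 + (-3 + a)/4 = 5/4 + (-¾ + a/4) = ½ + a/4)
X = 33489 (X = (-183)² = 33489)
Z(P, q) = q*(½ + 5*P/4) (Z(P, q) = (P + (½ + P/4))*q = (½ + 5*P/4)*q = q*(½ + 5*P/4))
(Z(-150, -115) + X)/(u + U(204)) = ((¼)*(-115)*(2 + 5*(-150)) + 33489)/(-27541 + 204²) = ((¼)*(-115)*(2 - 750) + 33489)/(-27541 + 41616) = ((¼)*(-115)*(-748) + 33489)/14075 = (21505 + 33489)*(1/14075) = 54994*(1/14075) = 54994/14075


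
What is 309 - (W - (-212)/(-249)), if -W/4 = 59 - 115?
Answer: 21377/249 ≈ 85.851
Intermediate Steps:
W = 224 (W = -4*(59 - 115) = -4*(-56) = 224)
309 - (W - (-212)/(-249)) = 309 - (224 - (-212)/(-249)) = 309 - (224 - (-212)*(-1)/249) = 309 - (224 - 1*212/249) = 309 - (224 - 212/249) = 309 - 1*55564/249 = 309 - 55564/249 = 21377/249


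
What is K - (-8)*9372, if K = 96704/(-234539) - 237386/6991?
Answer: 122878956950706/1639662149 ≈ 74942.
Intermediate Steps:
K = -56352332718/1639662149 (K = 96704*(-1/234539) - 237386*1/6991 = -96704/234539 - 237386/6991 = -56352332718/1639662149 ≈ -34.368)
K - (-8)*9372 = -56352332718/1639662149 - (-8)*9372 = -56352332718/1639662149 - 1*(-74976) = -56352332718/1639662149 + 74976 = 122878956950706/1639662149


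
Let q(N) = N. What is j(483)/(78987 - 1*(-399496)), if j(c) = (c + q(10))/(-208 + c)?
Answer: 493/131582825 ≈ 3.7467e-6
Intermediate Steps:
j(c) = (10 + c)/(-208 + c) (j(c) = (c + 10)/(-208 + c) = (10 + c)/(-208 + c))
j(483)/(78987 - 1*(-399496)) = ((10 + 483)/(-208 + 483))/(78987 - 1*(-399496)) = (493/275)/(78987 + 399496) = ((1/275)*493)/478483 = (493/275)*(1/478483) = 493/131582825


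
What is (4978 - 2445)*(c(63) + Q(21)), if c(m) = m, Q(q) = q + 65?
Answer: 377417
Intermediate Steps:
Q(q) = 65 + q
(4978 - 2445)*(c(63) + Q(21)) = (4978 - 2445)*(63 + (65 + 21)) = 2533*(63 + 86) = 2533*149 = 377417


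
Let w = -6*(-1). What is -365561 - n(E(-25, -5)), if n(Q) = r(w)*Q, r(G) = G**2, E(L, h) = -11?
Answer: -365165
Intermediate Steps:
w = 6
n(Q) = 36*Q (n(Q) = 6**2*Q = 36*Q)
-365561 - n(E(-25, -5)) = -365561 - 36*(-11) = -365561 - 1*(-396) = -365561 + 396 = -365165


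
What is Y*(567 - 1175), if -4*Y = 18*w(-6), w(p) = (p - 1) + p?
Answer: -35568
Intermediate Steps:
w(p) = -1 + 2*p (w(p) = (-1 + p) + p = -1 + 2*p)
Y = 117/2 (Y = -9*(-1 + 2*(-6))/2 = -9*(-1 - 12)/2 = -9*(-13)/2 = -¼*(-234) = 117/2 ≈ 58.500)
Y*(567 - 1175) = 117*(567 - 1175)/2 = (117/2)*(-608) = -35568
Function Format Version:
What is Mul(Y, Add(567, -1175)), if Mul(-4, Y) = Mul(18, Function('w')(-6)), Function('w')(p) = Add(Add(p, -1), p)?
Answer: -35568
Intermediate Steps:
Function('w')(p) = Add(-1, Mul(2, p)) (Function('w')(p) = Add(Add(-1, p), p) = Add(-1, Mul(2, p)))
Y = Rational(117, 2) (Y = Mul(Rational(-1, 4), Mul(18, Add(-1, Mul(2, -6)))) = Mul(Rational(-1, 4), Mul(18, Add(-1, -12))) = Mul(Rational(-1, 4), Mul(18, -13)) = Mul(Rational(-1, 4), -234) = Rational(117, 2) ≈ 58.500)
Mul(Y, Add(567, -1175)) = Mul(Rational(117, 2), Add(567, -1175)) = Mul(Rational(117, 2), -608) = -35568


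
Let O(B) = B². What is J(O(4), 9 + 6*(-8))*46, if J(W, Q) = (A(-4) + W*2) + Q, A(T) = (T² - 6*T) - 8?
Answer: 1150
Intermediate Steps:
A(T) = -8 + T² - 6*T
J(W, Q) = 32 + Q + 2*W (J(W, Q) = ((-8 + (-4)² - 6*(-4)) + W*2) + Q = ((-8 + 16 + 24) + 2*W) + Q = (32 + 2*W) + Q = 32 + Q + 2*W)
J(O(4), 9 + 6*(-8))*46 = (32 + (9 + 6*(-8)) + 2*4²)*46 = (32 + (9 - 48) + 2*16)*46 = (32 - 39 + 32)*46 = 25*46 = 1150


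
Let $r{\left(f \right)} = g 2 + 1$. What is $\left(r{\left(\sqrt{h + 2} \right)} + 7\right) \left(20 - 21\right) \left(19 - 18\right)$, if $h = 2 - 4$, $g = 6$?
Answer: $-20$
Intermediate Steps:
$h = -2$ ($h = 2 - 4 = -2$)
$r{\left(f \right)} = 13$ ($r{\left(f \right)} = 6 \cdot 2 + 1 = 12 + 1 = 13$)
$\left(r{\left(\sqrt{h + 2} \right)} + 7\right) \left(20 - 21\right) \left(19 - 18\right) = \left(13 + 7\right) \left(20 - 21\right) \left(19 - 18\right) = 20 \left(\left(-1\right) 1\right) = 20 \left(-1\right) = -20$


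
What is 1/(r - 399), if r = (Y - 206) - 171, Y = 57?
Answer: -1/719 ≈ -0.0013908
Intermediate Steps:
r = -320 (r = (57 - 206) - 171 = -149 - 171 = -320)
1/(r - 399) = 1/(-320 - 399) = 1/(-719) = -1/719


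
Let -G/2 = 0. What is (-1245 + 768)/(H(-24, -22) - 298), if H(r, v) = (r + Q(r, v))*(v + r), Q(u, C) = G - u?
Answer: 477/298 ≈ 1.6007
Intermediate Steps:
G = 0 (G = -2*0 = 0)
Q(u, C) = -u (Q(u, C) = 0 - u = -u)
H(r, v) = 0 (H(r, v) = (r - r)*(v + r) = 0*(r + v) = 0)
(-1245 + 768)/(H(-24, -22) - 298) = (-1245 + 768)/(0 - 298) = -477/(-298) = -477*(-1/298) = 477/298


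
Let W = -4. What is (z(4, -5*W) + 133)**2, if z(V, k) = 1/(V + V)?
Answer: 1134225/64 ≈ 17722.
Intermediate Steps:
z(V, k) = 1/(2*V)
(z(4, -5*W) + 133)**2 = ((1/2)/4 + 133)**2 = ((1/2)*(1/4) + 133)**2 = (1/8 + 133)**2 = (1065/8)**2 = 1134225/64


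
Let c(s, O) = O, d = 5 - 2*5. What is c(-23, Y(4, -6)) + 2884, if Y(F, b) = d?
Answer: 2879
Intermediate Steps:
d = -5 (d = 5 - 10 = -5)
Y(F, b) = -5
c(-23, Y(4, -6)) + 2884 = -5 + 2884 = 2879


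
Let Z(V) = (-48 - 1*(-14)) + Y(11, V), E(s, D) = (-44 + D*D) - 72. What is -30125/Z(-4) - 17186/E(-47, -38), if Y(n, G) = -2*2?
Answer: 9838233/12616 ≈ 779.82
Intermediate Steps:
E(s, D) = -116 + D² (E(s, D) = (-44 + D²) - 72 = -116 + D²)
Y(n, G) = -4
Z(V) = -38 (Z(V) = (-48 - 1*(-14)) - 4 = (-48 + 14) - 4 = -34 - 4 = -38)
-30125/Z(-4) - 17186/E(-47, -38) = -30125/(-38) - 17186/(-116 + (-38)²) = -30125*(-1/38) - 17186/(-116 + 1444) = 30125/38 - 17186/1328 = 30125/38 - 17186*1/1328 = 30125/38 - 8593/664 = 9838233/12616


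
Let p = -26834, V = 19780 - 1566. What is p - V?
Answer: -45048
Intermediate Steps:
V = 18214
p - V = -26834 - 1*18214 = -26834 - 18214 = -45048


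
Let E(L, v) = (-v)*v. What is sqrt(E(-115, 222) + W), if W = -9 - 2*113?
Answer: I*sqrt(49519) ≈ 222.53*I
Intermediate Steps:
E(L, v) = -v**2
W = -235 (W = -9 - 226 = -235)
sqrt(E(-115, 222) + W) = sqrt(-1*222**2 - 235) = sqrt(-1*49284 - 235) = sqrt(-49284 - 235) = sqrt(-49519) = I*sqrt(49519)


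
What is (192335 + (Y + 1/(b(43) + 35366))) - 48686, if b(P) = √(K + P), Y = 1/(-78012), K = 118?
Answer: 14016379523931484057/97573805055540 - √161/1250753795 ≈ 1.4365e+5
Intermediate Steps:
Y = -1/78012 ≈ -1.2819e-5
b(P) = √(118 + P)
(192335 + (Y + 1/(b(43) + 35366))) - 48686 = (192335 + (-1/78012 + 1/(√(118 + 43) + 35366))) - 48686 = (192335 + (-1/78012 + 1/(√161 + 35366))) - 48686 = (192335 + (-1/78012 + 1/(35366 + √161))) - 48686 = (15004438019/78012 + 1/(35366 + √161)) - 48686 = 11206345787/78012 + 1/(35366 + √161)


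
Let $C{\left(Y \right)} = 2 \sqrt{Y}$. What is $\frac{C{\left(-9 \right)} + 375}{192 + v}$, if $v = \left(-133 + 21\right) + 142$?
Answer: $\frac{125}{74} + \frac{i}{37} \approx 1.6892 + 0.027027 i$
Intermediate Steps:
$v = 30$ ($v = -112 + 142 = 30$)
$\frac{C{\left(-9 \right)} + 375}{192 + v} = \frac{2 \sqrt{-9} + 375}{192 + 30} = \frac{2 \cdot 3 i + 375}{222} = \left(6 i + 375\right) \frac{1}{222} = \left(375 + 6 i\right) \frac{1}{222} = \frac{125}{74} + \frac{i}{37}$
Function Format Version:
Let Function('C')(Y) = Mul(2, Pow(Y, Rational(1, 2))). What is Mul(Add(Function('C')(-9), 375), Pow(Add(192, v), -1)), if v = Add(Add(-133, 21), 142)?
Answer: Add(Rational(125, 74), Mul(Rational(1, 37), I)) ≈ Add(1.6892, Mul(0.027027, I))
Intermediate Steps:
v = 30 (v = Add(-112, 142) = 30)
Mul(Add(Function('C')(-9), 375), Pow(Add(192, v), -1)) = Mul(Add(Mul(2, Pow(-9, Rational(1, 2))), 375), Pow(Add(192, 30), -1)) = Mul(Add(Mul(2, Mul(3, I)), 375), Pow(222, -1)) = Mul(Add(Mul(6, I), 375), Rational(1, 222)) = Mul(Add(375, Mul(6, I)), Rational(1, 222)) = Add(Rational(125, 74), Mul(Rational(1, 37), I))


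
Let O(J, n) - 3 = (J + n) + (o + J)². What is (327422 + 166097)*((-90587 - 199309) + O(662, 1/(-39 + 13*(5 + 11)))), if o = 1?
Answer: 964530610449/13 ≈ 7.4195e+10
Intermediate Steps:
O(J, n) = 3 + J + n + (1 + J)² (O(J, n) = 3 + ((J + n) + (1 + J)²) = 3 + (J + n + (1 + J)²) = 3 + J + n + (1 + J)²)
(327422 + 166097)*((-90587 - 199309) + O(662, 1/(-39 + 13*(5 + 11)))) = (327422 + 166097)*((-90587 - 199309) + (3 + 662 + 1/(-39 + 13*(5 + 11)) + (1 + 662)²)) = 493519*(-289896 + (3 + 662 + 1/(-39 + 13*16) + 663²)) = 493519*(-289896 + (3 + 662 + 1/(-39 + 208) + 439569)) = 493519*(-289896 + (3 + 662 + 1/169 + 439569)) = 493519*(-289896 + 74399547/169) = 493519*(25407123/169) = 964530610449/13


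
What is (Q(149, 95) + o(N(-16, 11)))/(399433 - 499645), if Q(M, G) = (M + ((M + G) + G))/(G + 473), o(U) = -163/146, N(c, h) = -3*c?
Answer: 127/49466552 ≈ 2.5674e-6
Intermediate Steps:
o(U) = -163/146 (o(U) = -163*1/146 = -163/146)
Q(M, G) = (2*G + 2*M)/(473 + G) (Q(M, G) = (M + ((G + M) + G))/(473 + G) = (M + (M + 2*G))/(473 + G) = (2*G + 2*M)/(473 + G))
(Q(149, 95) + o(N(-16, 11)))/(399433 - 499645) = (2*(95 + 149)/(473 + 95) - 163/146)/(399433 - 499645) = (2*244/568 - 163/146)/(-100212) = (2*(1/568)*244 - 163/146)*(-1/100212) = (61/71 - 163/146)*(-1/100212) = -2667/10366*(-1/100212) = 127/49466552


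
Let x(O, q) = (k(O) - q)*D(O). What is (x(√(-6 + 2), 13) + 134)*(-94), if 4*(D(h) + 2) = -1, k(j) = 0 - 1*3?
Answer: -15980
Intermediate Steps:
k(j) = -3 (k(j) = 0 - 3 = -3)
D(h) = -9/4 (D(h) = -2 + (¼)*(-1) = -2 - ¼ = -9/4)
x(O, q) = 27/4 + 9*q/4 (x(O, q) = (-3 - q)*(-9/4) = 27/4 + 9*q/4)
(x(√(-6 + 2), 13) + 134)*(-94) = ((27/4 + (9/4)*13) + 134)*(-94) = ((27/4 + 117/4) + 134)*(-94) = (36 + 134)*(-94) = 170*(-94) = -15980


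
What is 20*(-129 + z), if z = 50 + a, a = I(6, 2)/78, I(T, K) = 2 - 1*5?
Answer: -20550/13 ≈ -1580.8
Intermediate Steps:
I(T, K) = -3 (I(T, K) = 2 - 5 = -3)
a = -1/26 (a = -3/78 = -3*1/78 = -1/26 ≈ -0.038462)
z = 1299/26 (z = 50 - 1/26 = 1299/26 ≈ 49.962)
20*(-129 + z) = 20*(-129 + 1299/26) = 20*(-2055/26) = -20550/13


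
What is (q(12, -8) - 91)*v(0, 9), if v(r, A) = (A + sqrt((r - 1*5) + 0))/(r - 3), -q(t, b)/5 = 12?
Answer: 453 + 151*I*sqrt(5)/3 ≈ 453.0 + 112.55*I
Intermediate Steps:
q(t, b) = -60 (q(t, b) = -5*12 = -60)
v(r, A) = (A + sqrt(-5 + r))/(-3 + r) (v(r, A) = (A + sqrt((r - 5) + 0))/(-3 + r) = (A + sqrt((-5 + r) + 0))/(-3 + r) = (A + sqrt(-5 + r))/(-3 + r))
(q(12, -8) - 91)*v(0, 9) = (-60 - 91)*((9 + sqrt(-5 + 0))/(-3 + 0)) = -151*(9 + sqrt(-5))/(-3) = -(-151)*(9 + I*sqrt(5))/3 = -151*(-3 - I*sqrt(5)/3) = 453 + 151*I*sqrt(5)/3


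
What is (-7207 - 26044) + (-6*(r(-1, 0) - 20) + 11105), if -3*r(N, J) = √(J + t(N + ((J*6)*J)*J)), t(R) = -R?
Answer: -22024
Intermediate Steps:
r(N, J) = -√(J - N - 6*J³)/3 (r(N, J) = -√(J - (N + ((J*6)*J)*J))/3 = -√(J - (N + ((6*J)*J)*J))/3 = -√(J - (N + (6*J²)*J))/3 = -√(J - (N + 6*J³))/3 = -√(J + (-N - 6*J³))/3 = -√(J - N - 6*J³)/3)
(-7207 - 26044) + (-6*(r(-1, 0) - 20) + 11105) = (-7207 - 26044) + (-6*(-√(0 - 1*(-1) - 6*0³)/3 - 20) + 11105) = -33251 + (-6*(-√(0 + 1 - 6*0)/3 - 20) + 11105) = -33251 + (-6*(-√(0 + 1 + 0)/3 - 20) + 11105) = -33251 + (-6*(-√1/3 - 20) + 11105) = -33251 + (-6*(-⅓*1 - 20) + 11105) = -33251 + (-6*(-⅓ - 20) + 11105) = -33251 + (-6*(-61/3) + 11105) = -33251 + (122 + 11105) = -33251 + 11227 = -22024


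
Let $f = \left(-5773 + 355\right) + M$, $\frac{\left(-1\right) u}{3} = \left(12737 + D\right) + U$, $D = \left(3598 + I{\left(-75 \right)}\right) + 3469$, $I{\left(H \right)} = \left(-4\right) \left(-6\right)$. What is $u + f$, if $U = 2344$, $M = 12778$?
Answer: $-59156$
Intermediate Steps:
$I{\left(H \right)} = 24$
$D = 7091$ ($D = \left(3598 + 24\right) + 3469 = 3622 + 3469 = 7091$)
$u = -66516$ ($u = - 3 \left(\left(12737 + 7091\right) + 2344\right) = - 3 \left(19828 + 2344\right) = \left(-3\right) 22172 = -66516$)
$f = 7360$ ($f = \left(-5773 + 355\right) + 12778 = -5418 + 12778 = 7360$)
$u + f = -66516 + 7360 = -59156$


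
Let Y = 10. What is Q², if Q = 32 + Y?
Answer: 1764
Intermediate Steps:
Q = 42 (Q = 32 + 10 = 42)
Q² = 42² = 1764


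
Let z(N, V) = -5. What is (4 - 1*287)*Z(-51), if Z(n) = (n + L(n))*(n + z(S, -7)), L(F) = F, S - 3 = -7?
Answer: -1616496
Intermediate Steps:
S = -4 (S = 3 - 7 = -4)
Z(n) = 2*n*(-5 + n) (Z(n) = (n + n)*(n - 5) = (2*n)*(-5 + n) = 2*n*(-5 + n))
(4 - 1*287)*Z(-51) = (4 - 1*287)*(2*(-51)*(-5 - 51)) = (4 - 287)*(2*(-51)*(-56)) = -283*5712 = -1616496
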